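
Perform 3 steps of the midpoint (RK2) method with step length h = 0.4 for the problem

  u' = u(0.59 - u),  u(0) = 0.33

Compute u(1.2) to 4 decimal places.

0.4251

Midpoint: k1 = f(x_n, u_n); k2 = f(x_n + h/2, u_n + (h/2)·k1); u_{n+1} = u_n + h·k2.
x=0.000000, u=0.330000:
  k1 = f(0.000000, 0.330000) = 0.085800
  k2 = f(0.200000, 0.347160) = 0.084304
  u ← 0.330000 + 0.4·0.084304 = 0.363722
x=0.400000, u=0.363722:
  k1 = f(0.400000, 0.363722) = 0.082302
  k2 = f(0.600000, 0.380182) = 0.079769
  u ← 0.363722 + 0.4·0.079769 = 0.395629
x=0.800000, u=0.395629:
  k1 = f(0.800000, 0.395629) = 0.076899
  k2 = f(1.000000, 0.411009) = 0.073567
  u ← 0.395629 + 0.4·0.073567 = 0.425056
u(1.2) ≈ 0.4251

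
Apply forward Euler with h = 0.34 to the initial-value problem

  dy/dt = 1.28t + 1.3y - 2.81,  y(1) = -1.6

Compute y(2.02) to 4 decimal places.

Euler: y_{n+1} = y_n + h·f(t_n, y_n).
t=1.000000, y=-1.600000: f=-3.610000 → y ← -1.600000 + 0.34·(-3.610000) = -2.827400
t=1.340000, y=-2.827400: f=-4.770420 → y ← -2.827400 + 0.34·(-4.770420) = -4.449343
t=1.680000, y=-4.449343: f=-6.443746 → y ← -4.449343 + 0.34·(-6.443746) = -6.640216
y(2.02) ≈ -6.6402

-6.6402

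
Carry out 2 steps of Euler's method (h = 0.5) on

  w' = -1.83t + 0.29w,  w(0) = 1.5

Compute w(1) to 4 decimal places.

Euler: w_{n+1} = w_n + h·f(t_n, w_n).
t=0.000000, w=1.500000: f=0.435000 → w ← 1.500000 + 0.5·0.435000 = 1.717500
t=0.500000, w=1.717500: f=-0.416925 → w ← 1.717500 + 0.5·(-0.416925) = 1.509038
w(1) ≈ 1.5090

1.5090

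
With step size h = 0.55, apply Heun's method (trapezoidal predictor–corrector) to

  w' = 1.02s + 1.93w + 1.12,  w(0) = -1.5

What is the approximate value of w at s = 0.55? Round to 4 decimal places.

-2.8401

Heun: k1 = f(s_n, w_n); k2 = f(s_n + h, w_n + h·k1); w_{n+1} = w_n + (h/2)·(k1 + k2).
s=0.000000, w=-1.500000:
  k1 = f(0.000000, -1.500000) = -1.775000
  k2 = f(0.550000, -2.476250) = -3.098162
  w ← -1.500000 + (0.55/2)·(-1.775000 + (-3.098162)) = -2.840120
w(0.55) ≈ -2.8401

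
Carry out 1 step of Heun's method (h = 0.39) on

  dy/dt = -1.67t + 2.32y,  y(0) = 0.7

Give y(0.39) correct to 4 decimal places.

Heun: k1 = f(t_n, y_n); k2 = f(t_n + h, y_n + h·k1); y_{n+1} = y_n + (h/2)·(k1 + k2).
t=0.000000, y=0.700000:
  k1 = f(0.000000, 0.700000) = 1.624000
  k2 = f(0.390000, 1.333360) = 2.442095
  y ← 0.700000 + (0.39/2)·(1.624000 + 2.442095) = 1.492889
y(0.39) ≈ 1.4929

1.4929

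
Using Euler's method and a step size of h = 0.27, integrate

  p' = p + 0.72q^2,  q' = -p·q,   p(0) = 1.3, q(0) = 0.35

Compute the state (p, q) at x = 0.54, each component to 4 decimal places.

Euler on (p,q): p_{n+1} = p_n + h·p', q_{n+1} = q_n + h·q'.
0.000000: (1.300000, 0.350000); f=(1.388200, -0.455000) → (1.674814, 0.227150)
0.270000: (1.674814, 0.227150); f=(1.711964, -0.380434) → (2.137044, 0.124433)
(p(0.54), q(0.54)) ≈ (2.1370, 0.1244)

2.1370, 0.1244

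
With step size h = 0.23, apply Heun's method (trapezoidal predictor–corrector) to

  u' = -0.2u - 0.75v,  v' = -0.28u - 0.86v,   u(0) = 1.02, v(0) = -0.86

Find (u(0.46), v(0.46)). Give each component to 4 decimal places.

1.1829, -0.6991

Heun on (u,v): k1 = f(t_n, state_n); k2 = f(t_n + h, state_n + h·k1); state_{n+1} = state_n + (h/2)·(k1 + k2).
0.000000: (1.020000, -0.860000)
  k1 = (0.441000, 0.454000)
  predictor → (1.121430, -0.755580)
  k2 = (0.342399, 0.335798)
  → (1.110091, -0.769173)
0.230000: (1.110091, -0.769173)
  k1 = (0.354862, 0.350663)
  predictor → (1.191709, -0.688521)
  k2 = (0.278049, 0.258449)
  → (1.182876, -0.699125)
(u(0.46), v(0.46)) ≈ (1.1829, -0.6991)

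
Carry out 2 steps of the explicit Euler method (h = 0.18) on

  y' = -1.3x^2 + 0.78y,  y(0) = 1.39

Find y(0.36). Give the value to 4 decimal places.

Euler: y_{n+1} = y_n + h·f(x_n, y_n).
x=0.000000, y=1.390000: f=1.084200 → y ← 1.390000 + 0.18·1.084200 = 1.585156
x=0.180000, y=1.585156: f=1.194302 → y ← 1.585156 + 0.18·1.194302 = 1.800130
y(0.36) ≈ 1.8001

1.8001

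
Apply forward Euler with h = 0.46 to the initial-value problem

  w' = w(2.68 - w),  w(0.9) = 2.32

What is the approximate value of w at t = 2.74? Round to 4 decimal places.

Euler: w_{n+1} = w_n + h·f(t_n, w_n).
t=0.900000, w=2.320000: f=0.835200 → w ← 2.320000 + 0.46·0.835200 = 2.704192
t=1.360000, w=2.704192: f=-0.065420 → w ← 2.704192 + 0.46·(-0.065420) = 2.674099
t=1.820000, w=2.674099: f=0.015780 → w ← 2.674099 + 0.46·0.015780 = 2.681358
t=2.280000, w=2.681358: f=-0.003641 → w ← 2.681358 + 0.46·(-0.003641) = 2.679683
w(2.74) ≈ 2.6797

2.6797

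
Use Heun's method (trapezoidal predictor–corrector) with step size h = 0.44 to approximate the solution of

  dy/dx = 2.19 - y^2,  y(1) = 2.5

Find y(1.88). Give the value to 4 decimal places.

Heun: k1 = f(x_n, y_n); k2 = f(x_n + h, y_n + h·k1); y_{n+1} = y_n + (h/2)·(k1 + k2).
x=1.000000, y=2.500000:
  k1 = f(1.000000, 2.500000) = -4.060000
  k2 = f(1.440000, 0.713600) = 1.680775
  y ← 2.500000 + (0.44/2)·(-4.060000 + 1.680775) = 1.976571
x=1.440000, y=1.976571:
  k1 = f(1.440000, 1.976571) = -1.716831
  k2 = f(1.880000, 1.221165) = 0.698756
  y ← 1.976571 + (0.44/2)·(-1.716831 + 0.698756) = 1.752594
y(1.88) ≈ 1.7526

1.7526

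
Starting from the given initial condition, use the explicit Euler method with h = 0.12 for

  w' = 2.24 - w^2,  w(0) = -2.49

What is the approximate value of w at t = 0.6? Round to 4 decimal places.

-15.7403

Euler: w_{n+1} = w_n + h·f(t_n, w_n).
t=0.000000, w=-2.490000: f=-3.960100 → w ← -2.490000 + 0.12·(-3.960100) = -2.965212
t=0.120000, w=-2.965212: f=-6.552482 → w ← -2.965212 + 0.12·(-6.552482) = -3.751510
t=0.240000, w=-3.751510: f=-11.833826 → w ← -3.751510 + 0.12·(-11.833826) = -5.171569
t=0.360000, w=-5.171569: f=-24.505126 → w ← -5.171569 + 0.12·(-24.505126) = -8.112184
t=0.480000, w=-8.112184: f=-63.567532 → w ← -8.112184 + 0.12·(-63.567532) = -15.740288
w(0.6) ≈ -15.7403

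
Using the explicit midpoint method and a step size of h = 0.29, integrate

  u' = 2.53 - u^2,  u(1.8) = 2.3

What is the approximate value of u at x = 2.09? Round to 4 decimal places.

1.9870

Midpoint: k1 = f(x_n, u_n); k2 = f(x_n + h/2, u_n + (h/2)·k1); u_{n+1} = u_n + h·k2.
x=1.800000, u=2.300000:
  k1 = f(1.800000, 2.300000) = -2.760000
  k2 = f(1.945000, 1.899800) = -1.079240
  u ← 2.300000 + 0.29·(-1.079240) = 1.987020
u(2.09) ≈ 1.9870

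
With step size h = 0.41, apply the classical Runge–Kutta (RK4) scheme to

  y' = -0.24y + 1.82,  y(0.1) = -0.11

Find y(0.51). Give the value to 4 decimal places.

RK4: k1 = f(t_n, y_n); k2 = f(t_n + h/2, y_n + (h/2)·k1); k3 = f(t_n + h/2, y_n + (h/2)·k2); k4 = f(t_n + h, y_n + h·k3); y_{n+1} = y_n + (h/6)·(k1 + 2k2 + 2k3 + k4).
t=0.100000, y=-0.110000:
  k1 = f(0.100000, -0.110000) = 1.846400
  k2 = f(0.305000, 0.268512) = 1.755557
  k3 = f(0.305000, 0.249889) = 1.760027
  k4 = f(0.510000, 0.611611) = 1.673213
  y ← -0.110000 + (0.41/6)·(k1 + 2k2 + 2k3 + k4) = 0.610970
y(0.51) ≈ 0.6110

0.6110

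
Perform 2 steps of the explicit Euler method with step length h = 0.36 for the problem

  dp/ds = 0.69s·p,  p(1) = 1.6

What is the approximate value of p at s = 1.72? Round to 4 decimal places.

Euler: p_{n+1} = p_n + h·f(s_n, p_n).
s=1.000000, p=1.600000: f=1.104000 → p ← 1.600000 + 0.36·1.104000 = 1.997440
s=1.360000, p=1.997440: f=1.874398 → p ← 1.997440 + 0.36·1.874398 = 2.672223
p(1.72) ≈ 2.6722

2.6722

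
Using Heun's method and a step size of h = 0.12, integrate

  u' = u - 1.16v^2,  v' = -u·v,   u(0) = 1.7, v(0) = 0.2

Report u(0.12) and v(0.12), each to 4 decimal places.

1.9114, 0.1615

Heun on (u,v): k1 = f(t_n, state_n); k2 = f(t_n + h, state_n + h·k1); state_{n+1} = state_n + (h/2)·(k1 + k2).
0.000000: (1.700000, 0.200000)
  k1 = (1.653600, -0.340000)
  predictor → (1.898432, 0.159200)
  k2 = (1.869032, -0.302230)
  → (1.911358, 0.161466)
(u(0.12), v(0.12)) ≈ (1.9114, 0.1615)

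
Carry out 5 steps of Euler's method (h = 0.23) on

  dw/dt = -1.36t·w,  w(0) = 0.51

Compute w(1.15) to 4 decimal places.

Euler: w_{n+1} = w_n + h·f(t_n, w_n).
t=0.000000, w=0.510000: f=0.000000 → w ← 0.510000 + 0.23·0.000000 = 0.510000
t=0.230000, w=0.510000: f=-0.159528 → w ← 0.510000 + 0.23·(-0.159528) = 0.473309
t=0.460000, w=0.473309: f=-0.296102 → w ← 0.473309 + 0.23·(-0.296102) = 0.405205
t=0.690000, w=0.405205: f=-0.380245 → w ← 0.405205 + 0.23·(-0.380245) = 0.317749
t=0.920000, w=0.317749: f=-0.397567 → w ← 0.317749 + 0.23·(-0.397567) = 0.226308
w(1.15) ≈ 0.2263

0.2263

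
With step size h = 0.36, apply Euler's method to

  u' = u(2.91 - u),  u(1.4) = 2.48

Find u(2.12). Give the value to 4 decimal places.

2.9114

Euler: u_{n+1} = u_n + h·f(t_n, u_n).
t=1.400000, u=2.480000: f=1.066400 → u ← 2.480000 + 0.36·1.066400 = 2.863904
t=1.760000, u=2.863904: f=0.132015 → u ← 2.863904 + 0.36·0.132015 = 2.911429
u(2.12) ≈ 2.9114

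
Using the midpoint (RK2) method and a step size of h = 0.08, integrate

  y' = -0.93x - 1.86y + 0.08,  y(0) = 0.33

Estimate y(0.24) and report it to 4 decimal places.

0.2035

Midpoint: k1 = f(x_n, y_n); k2 = f(x_n + h/2, y_n + (h/2)·k1); y_{n+1} = y_n + h·k2.
x=0.000000, y=0.330000:
  k1 = f(0.000000, 0.330000) = -0.533800
  k2 = f(0.040000, 0.308648) = -0.531285
  y ← 0.330000 + 0.08·(-0.531285) = 0.287497
x=0.080000, y=0.287497:
  k1 = f(0.080000, 0.287497) = -0.529145
  k2 = f(0.120000, 0.266331) = -0.526976
  y ← 0.287497 + 0.08·(-0.526976) = 0.245339
x=0.160000, y=0.245339:
  k1 = f(0.160000, 0.245339) = -0.525131
  k2 = f(0.200000, 0.224334) = -0.523261
  y ← 0.245339 + 0.08·(-0.523261) = 0.203478
y(0.24) ≈ 0.2035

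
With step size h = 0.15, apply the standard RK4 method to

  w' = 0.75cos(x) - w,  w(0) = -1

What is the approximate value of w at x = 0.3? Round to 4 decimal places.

-0.5496

RK4: k1 = f(x_n, w_n); k2 = f(x_n + h/2, w_n + (h/2)·k1); k3 = f(x_n + h/2, w_n + (h/2)·k2); k4 = f(x_n + h, w_n + h·k3); w_{n+1} = w_n + (h/6)·(k1 + 2k2 + 2k3 + k4).
x=0.000000, w=-1.000000:
  k1 = f(0.000000, -1.000000) = 1.750000
  k2 = f(0.075000, -0.868750) = 1.616642
  k3 = f(0.075000, -0.878752) = 1.626643
  k4 = f(0.150000, -0.756003) = 1.497582
  w ← -1.000000 + (0.15/6)·(k1 + 2k2 + 2k3 + k4) = -0.756646
x=0.150000, w=-0.756646:
  k1 = f(0.150000, -0.756646) = 1.498225
  k2 = f(0.225000, -0.644279) = 1.375375
  k3 = f(0.225000, -0.653493) = 1.384589
  k4 = f(0.300000, -0.548958) = 1.265460
  w ← -0.756646 + (0.15/6)·(k1 + 2k2 + 2k3 + k4) = -0.549556
w(0.3) ≈ -0.5496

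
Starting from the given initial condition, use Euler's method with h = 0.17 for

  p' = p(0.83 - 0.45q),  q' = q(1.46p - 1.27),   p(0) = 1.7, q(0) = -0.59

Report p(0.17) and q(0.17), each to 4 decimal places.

Euler on (p,q): p_{n+1} = p_n + h·p', q_{n+1} = q_n + h·q'.
0.000000: (1.700000, -0.590000); f=(1.862350, -0.715080) → (2.016599, -0.711564)
(p(0.17), q(0.17)) ≈ (2.0166, -0.7116)

2.0166, -0.7116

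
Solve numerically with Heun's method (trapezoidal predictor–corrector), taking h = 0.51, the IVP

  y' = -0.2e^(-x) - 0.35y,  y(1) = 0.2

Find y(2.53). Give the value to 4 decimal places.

0.0757

Heun: k1 = f(x_n, y_n); k2 = f(x_n + h, y_n + h·k1); y_{n+1} = y_n + (h/2)·(k1 + k2).
x=1.000000, y=0.200000:
  k1 = f(1.000000, 0.200000) = -0.143576
  k2 = f(1.510000, 0.126776) = -0.088554
  y ← 0.200000 + (0.51/2)·(-0.143576 + (-0.088554)) = 0.140807
x=1.510000, y=0.140807:
  k1 = f(1.510000, 0.140807) = -0.093464
  k2 = f(2.020000, 0.093140) = -0.059130
  y ← 0.140807 + (0.51/2)·(-0.093464 + (-0.059130)) = 0.101895
x=2.020000, y=0.101895:
  k1 = f(2.020000, 0.101895) = -0.062194
  k2 = f(2.530000, 0.070176) = -0.040493
  y ← 0.101895 + (0.51/2)·(-0.062194 + (-0.040493)) = 0.075710
y(2.53) ≈ 0.0757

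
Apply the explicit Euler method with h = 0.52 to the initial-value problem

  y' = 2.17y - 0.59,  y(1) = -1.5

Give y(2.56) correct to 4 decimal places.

-16.8124

Euler: y_{n+1} = y_n + h·f(x_n, y_n).
x=1.000000, y=-1.500000: f=-3.845000 → y ← -1.500000 + 0.52·(-3.845000) = -3.499400
x=1.520000, y=-3.499400: f=-8.183698 → y ← -3.499400 + 0.52·(-8.183698) = -7.754923
x=2.040000, y=-7.754923: f=-17.418183 → y ← -7.754923 + 0.52·(-17.418183) = -16.812378
y(2.56) ≈ -16.8124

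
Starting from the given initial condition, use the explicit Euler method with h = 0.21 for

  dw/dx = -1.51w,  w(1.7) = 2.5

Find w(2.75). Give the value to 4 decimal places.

Euler: w_{n+1} = w_n + h·f(x_n, w_n).
x=1.700000, w=2.500000: f=-3.775000 → w ← 2.500000 + 0.21·(-3.775000) = 1.707250
x=1.910000, w=1.707250: f=-2.577948 → w ← 1.707250 + 0.21·(-2.577948) = 1.165881
x=2.120000, w=1.165881: f=-1.760480 → w ← 1.165881 + 0.21·(-1.760480) = 0.796180
x=2.330000, w=0.796180: f=-1.202232 → w ← 0.796180 + 0.21·(-1.202232) = 0.543711
x=2.540000, w=0.543711: f=-0.821004 → w ← 0.543711 + 0.21·(-0.821004) = 0.371301
w(2.75) ≈ 0.3713

0.3713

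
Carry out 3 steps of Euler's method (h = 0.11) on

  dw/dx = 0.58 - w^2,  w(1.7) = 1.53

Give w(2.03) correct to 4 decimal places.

1.1081

Euler: w_{n+1} = w_n + h·f(x_n, w_n).
x=1.700000, w=1.530000: f=-1.760900 → w ← 1.530000 + 0.11·(-1.760900) = 1.336301
x=1.810000, w=1.336301: f=-1.205700 → w ← 1.336301 + 0.11·(-1.205700) = 1.203674
x=1.920000, w=1.203674: f=-0.868831 → w ← 1.203674 + 0.11·(-0.868831) = 1.108103
w(2.03) ≈ 1.1081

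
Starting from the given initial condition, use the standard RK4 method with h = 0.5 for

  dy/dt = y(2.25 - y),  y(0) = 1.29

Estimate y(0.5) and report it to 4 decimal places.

1.8112

RK4: k1 = f(t_n, y_n); k2 = f(t_n + h/2, y_n + (h/2)·k1); k3 = f(t_n + h/2, y_n + (h/2)·k2); k4 = f(t_n + h, y_n + h·k3); y_{n+1} = y_n + (h/6)·(k1 + 2k2 + 2k3 + k4).
t=0.000000, y=1.290000:
  k1 = f(0.000000, 1.290000) = 1.238400
  k2 = f(0.250000, 1.599600) = 1.040380
  k3 = f(0.250000, 1.550095) = 1.084919
  k4 = f(0.500000, 1.832460) = 0.765126
  y ← 1.290000 + (0.5/6)·(k1 + 2k2 + 2k3 + k4) = 1.811177
y(0.5) ≈ 1.8112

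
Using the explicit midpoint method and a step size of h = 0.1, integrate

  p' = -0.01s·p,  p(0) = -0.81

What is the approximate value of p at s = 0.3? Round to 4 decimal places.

Midpoint: k1 = f(s_n, p_n); k2 = f(s_n + h/2, p_n + (h/2)·k1); p_{n+1} = p_n + h·k2.
s=0.000000, p=-0.810000:
  k1 = f(0.000000, -0.810000) = 0.000000
  k2 = f(0.050000, -0.810000) = 0.000405
  p ← -0.810000 + 0.1·0.000405 = -0.809960
s=0.100000, p=-0.809960:
  k1 = f(0.100000, -0.809960) = 0.000810
  k2 = f(0.150000, -0.809919) = 0.001215
  p ← -0.809960 + 0.1·0.001215 = -0.809838
s=0.200000, p=-0.809838:
  k1 = f(0.200000, -0.809838) = 0.001620
  k2 = f(0.250000, -0.809757) = 0.002024
  p ← -0.809838 + 0.1·0.002024 = -0.809636
p(0.3) ≈ -0.8096

-0.8096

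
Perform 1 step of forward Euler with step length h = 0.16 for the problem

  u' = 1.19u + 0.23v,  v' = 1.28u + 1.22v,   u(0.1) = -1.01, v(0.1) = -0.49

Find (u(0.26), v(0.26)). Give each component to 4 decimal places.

Euler on (u,v): u_{n+1} = u_n + h·u', v_{n+1} = v_n + h·v'.
0.100000: (-1.010000, -0.490000); f=(-1.314600, -1.890600) → (-1.220336, -0.792496)
(u(0.26), v(0.26)) ≈ (-1.2203, -0.7925)

-1.2203, -0.7925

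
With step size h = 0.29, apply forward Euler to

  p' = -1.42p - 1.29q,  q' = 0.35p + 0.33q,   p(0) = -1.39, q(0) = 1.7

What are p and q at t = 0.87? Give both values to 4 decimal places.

Euler on (p,q): p_{n+1} = p_n + h·p', q_{n+1} = q_n + h·q'.
0.000000: (-1.390000, 1.700000); f=(-0.219200, 0.074500) → (-1.453568, 1.721605)
0.290000: (-1.453568, 1.721605); f=(-0.156804, 0.059381) → (-1.499041, 1.738825)
0.580000: (-1.499041, 1.738825); f=(-0.114446, 0.049148) → (-1.532231, 1.753078)
(p(0.87), q(0.87)) ≈ (-1.5322, 1.7531)

-1.5322, 1.7531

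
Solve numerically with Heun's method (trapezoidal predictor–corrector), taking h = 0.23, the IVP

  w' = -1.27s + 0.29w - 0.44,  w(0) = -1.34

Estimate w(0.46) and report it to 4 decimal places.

Heun: k1 = f(s_n, w_n); k2 = f(s_n + h, w_n + h·k1); w_{n+1} = w_n + (h/2)·(k1 + k2).
s=0.000000, w=-1.340000:
  k1 = f(0.000000, -1.340000) = -0.828600
  k2 = f(0.230000, -1.530578) = -1.175968
  w ← -1.340000 + (0.23/2)·(-0.828600 + (-1.175968)) = -1.570525
s=0.230000, w=-1.570525:
  k1 = f(0.230000, -1.570525) = -1.187552
  k2 = f(0.460000, -1.843662) = -1.558862
  w ← -1.570525 + (0.23/2)·(-1.187552 + (-1.558862)) = -1.886363
w(0.46) ≈ -1.8864

-1.8864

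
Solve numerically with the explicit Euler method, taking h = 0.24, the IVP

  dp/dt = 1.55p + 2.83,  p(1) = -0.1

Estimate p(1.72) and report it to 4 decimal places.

Euler: p_{n+1} = p_n + h·f(t_n, p_n).
t=1.000000, p=-0.100000: f=2.675000 → p ← -0.100000 + 0.24·2.675000 = 0.542000
t=1.240000, p=0.542000: f=3.670100 → p ← 0.542000 + 0.24·3.670100 = 1.422824
t=1.480000, p=1.422824: f=5.035377 → p ← 1.422824 + 0.24·5.035377 = 2.631315
p(1.72) ≈ 2.6313

2.6313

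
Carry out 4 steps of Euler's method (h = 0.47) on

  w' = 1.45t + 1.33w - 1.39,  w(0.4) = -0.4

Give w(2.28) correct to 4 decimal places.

-3.5806

Euler: w_{n+1} = w_n + h·f(t_n, w_n).
t=0.400000, w=-0.400000: f=-1.342000 → w ← -0.400000 + 0.47·(-1.342000) = -1.030740
t=0.870000, w=-1.030740: f=-1.499384 → w ← -1.030740 + 0.47·(-1.499384) = -1.735451
t=1.340000, w=-1.735451: f=-1.755149 → w ← -1.735451 + 0.47·(-1.755149) = -2.560371
t=1.810000, w=-2.560371: f=-2.170793 → w ← -2.560371 + 0.47·(-2.170793) = -3.580643
w(2.28) ≈ -3.5806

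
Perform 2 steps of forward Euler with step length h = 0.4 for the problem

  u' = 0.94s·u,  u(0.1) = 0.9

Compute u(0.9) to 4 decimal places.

Euler: u_{n+1} = u_n + h·f(s_n, u_n).
s=0.100000, u=0.900000: f=0.084600 → u ← 0.900000 + 0.4·0.084600 = 0.933840
s=0.500000, u=0.933840: f=0.438905 → u ← 0.933840 + 0.4·0.438905 = 1.109402
u(0.9) ≈ 1.1094

1.1094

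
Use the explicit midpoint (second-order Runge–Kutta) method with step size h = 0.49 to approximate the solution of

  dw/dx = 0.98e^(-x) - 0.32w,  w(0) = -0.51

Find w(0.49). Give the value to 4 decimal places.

-0.0981

Midpoint: k1 = f(x_n, w_n); k2 = f(x_n + h/2, w_n + (h/2)·k1); w_{n+1} = w_n + h·k2.
x=0.000000, w=-0.510000:
  k1 = f(0.000000, -0.510000) = 1.143200
  k2 = f(0.245000, -0.229916) = 0.840624
  w ← -0.510000 + 0.49·0.840624 = -0.098094
w(0.49) ≈ -0.0981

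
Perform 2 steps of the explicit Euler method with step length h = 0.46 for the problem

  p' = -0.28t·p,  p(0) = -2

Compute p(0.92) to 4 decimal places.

Euler: p_{n+1} = p_n + h·f(t_n, p_n).
t=0.000000, p=-2.000000: f=0.000000 → p ← -2.000000 + 0.46·0.000000 = -2.000000
t=0.460000, p=-2.000000: f=0.257600 → p ← -2.000000 + 0.46·0.257600 = -1.881504
p(0.92) ≈ -1.8815

-1.8815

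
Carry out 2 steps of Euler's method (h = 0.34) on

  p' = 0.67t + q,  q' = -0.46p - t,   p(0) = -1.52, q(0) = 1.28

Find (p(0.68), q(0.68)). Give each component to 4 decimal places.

Euler on (p,q): p_{n+1} = p_n + h·p', q_{n+1} = q_n + h·q'.
0.000000: (-1.520000, 1.280000); f=(1.280000, 0.699200) → (-1.084800, 1.517728)
0.340000: (-1.084800, 1.517728); f=(1.745528, 0.159008) → (-0.491320, 1.571791)
(p(0.68), q(0.68)) ≈ (-0.4913, 1.5718)

-0.4913, 1.5718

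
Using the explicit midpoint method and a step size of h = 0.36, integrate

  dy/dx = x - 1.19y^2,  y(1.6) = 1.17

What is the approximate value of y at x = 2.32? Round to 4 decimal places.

Midpoint: k1 = f(x_n, y_n); k2 = f(x_n + h/2, y_n + (h/2)·k1); y_{n+1} = y_n + h·k2.
x=1.600000, y=1.170000:
  k1 = f(1.600000, 1.170000) = -0.028991
  k2 = f(1.780000, 1.164782) = 0.165508
  y ← 1.170000 + 0.36·0.165508 = 1.229583
x=1.960000, y=1.229583:
  k1 = f(1.960000, 1.229583) = 0.160870
  k2 = f(2.140000, 1.258539) = 0.255133
  y ← 1.229583 + 0.36·0.255133 = 1.321431
y(2.32) ≈ 1.3214

1.3214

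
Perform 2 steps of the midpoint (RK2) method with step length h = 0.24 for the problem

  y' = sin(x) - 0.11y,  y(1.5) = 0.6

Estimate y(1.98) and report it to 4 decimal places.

Midpoint: k1 = f(x_n, y_n); k2 = f(x_n + h/2, y_n + (h/2)·k1); y_{n+1} = y_n + h·k2.
x=1.500000, y=0.600000:
  k1 = f(1.500000, 0.600000) = 0.931495
  k2 = f(1.620000, 0.711779) = 0.920494
  y ← 0.600000 + 0.24·0.920494 = 0.820919
x=1.740000, y=0.820919:
  k1 = f(1.740000, 0.820919) = 0.895418
  k2 = f(1.860000, 0.928369) = 0.856351
  y ← 0.820919 + 0.24·0.856351 = 1.026443
y(1.98) ≈ 1.0264

1.0264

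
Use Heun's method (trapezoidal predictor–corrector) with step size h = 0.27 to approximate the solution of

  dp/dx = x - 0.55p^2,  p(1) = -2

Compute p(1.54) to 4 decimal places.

Heun: k1 = f(x_n, p_n); k2 = f(x_n + h, p_n + h·k1); p_{n+1} = p_n + (h/2)·(k1 + k2).
x=1.000000, p=-2.000000:
  k1 = f(1.000000, -2.000000) = -1.200000
  k2 = f(1.270000, -2.324000) = -1.700537
  p ← -2.000000 + (0.27/2)·(-1.200000 + (-1.700537)) = -2.391572
x=1.270000, p=-2.391572:
  k1 = f(1.270000, -2.391572) = -1.875790
  k2 = f(1.540000, -2.898036) = -3.079237
  p ← -2.391572 + (0.27/2)·(-1.875790 + (-3.079237)) = -3.060501
p(1.54) ≈ -3.0605

-3.0605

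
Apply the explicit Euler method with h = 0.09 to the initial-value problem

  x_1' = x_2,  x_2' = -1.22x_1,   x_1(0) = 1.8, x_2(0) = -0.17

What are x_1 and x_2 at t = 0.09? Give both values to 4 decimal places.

1.7847, -0.3676

Euler on (x_1,x_2): x_1_{n+1} = x_1_n + h·x_1', x_2_{n+1} = x_2_n + h·x_2'.
0.000000: (1.800000, -0.170000); f=(-0.170000, -2.196000) → (1.784700, -0.367640)
(x_1(0.09), x_2(0.09)) ≈ (1.7847, -0.3676)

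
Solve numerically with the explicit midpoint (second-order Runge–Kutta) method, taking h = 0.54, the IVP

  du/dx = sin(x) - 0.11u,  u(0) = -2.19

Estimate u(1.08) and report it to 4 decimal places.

-1.4262

Midpoint: k1 = f(x_n, u_n); k2 = f(x_n + h/2, u_n + (h/2)·k1); u_{n+1} = u_n + h·k2.
x=0.000000, u=-2.190000:
  k1 = f(0.000000, -2.190000) = 0.240900
  k2 = f(0.270000, -2.124957) = 0.500477
  u ← -2.190000 + 0.54·0.500477 = -1.919743
x=0.540000, u=-1.919743:
  k1 = f(0.540000, -1.919743) = 0.725308
  k2 = f(0.810000, -1.723910) = 0.913917
  u ← -1.919743 + 0.54·0.913917 = -1.426227
u(1.08) ≈ -1.4262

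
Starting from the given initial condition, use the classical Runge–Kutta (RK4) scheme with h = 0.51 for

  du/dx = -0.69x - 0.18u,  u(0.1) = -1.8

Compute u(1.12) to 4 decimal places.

RK4: k1 = f(x_n, u_n); k2 = f(x_n + h/2, u_n + (h/2)·k1); k3 = f(x_n + h/2, u_n + (h/2)·k2); k4 = f(x_n + h, u_n + h·k3); u_{n+1} = u_n + (h/6)·(k1 + 2k2 + 2k3 + k4).
x=0.100000, u=-1.800000:
  k1 = f(0.100000, -1.800000) = 0.255000
  k2 = f(0.355000, -1.734975) = 0.067346
  k3 = f(0.355000, -1.782827) = 0.075959
  k4 = f(0.610000, -1.761261) = -0.103873
  u ← -1.800000 + (0.51/6)·(k1 + 2k2 + 2k3 + k4) = -1.762792
x=0.610000, u=-1.762792:
  k1 = f(0.610000, -1.762792) = -0.103597
  k2 = f(0.865000, -1.789210) = -0.274792
  k3 = f(0.865000, -1.832864) = -0.266934
  k4 = f(1.120000, -1.898929) = -0.430993
  u ← -1.762792 + (0.51/6)·(k1 + 2k2 + 2k3 + k4) = -1.900326
u(1.12) ≈ -1.9003

-1.9003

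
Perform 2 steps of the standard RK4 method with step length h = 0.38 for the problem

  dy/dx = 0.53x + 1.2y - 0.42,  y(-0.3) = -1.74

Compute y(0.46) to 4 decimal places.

-4.8364

RK4: k1 = f(x_n, y_n); k2 = f(x_n + h/2, y_n + (h/2)·k1); k3 = f(x_n + h/2, y_n + (h/2)·k2); k4 = f(x_n + h, y_n + h·k3); y_{n+1} = y_n + (h/6)·(k1 + 2k2 + 2k3 + k4).
x=-0.300000, y=-1.740000:
  k1 = f(-0.300000, -1.740000) = -2.667000
  k2 = f(-0.110000, -2.246730) = -3.174376
  k3 = f(-0.110000, -2.343131) = -3.290058
  k4 = f(0.080000, -2.990222) = -3.965866
  y ← -1.740000 + (0.38/6)·(k1 + 2k2 + 2k3 + k4) = -2.978910
x=0.080000, y=-2.978910:
  k1 = f(0.080000, -2.978910) = -3.952292
  k2 = f(0.270000, -3.729845) = -4.752714
  k3 = f(0.270000, -3.881926) = -4.935211
  k4 = f(0.460000, -4.854290) = -6.001348
  y ← -2.978910 + (0.38/6)·(k1 + 2k2 + 2k3 + k4) = -4.836444
y(0.46) ≈ -4.8364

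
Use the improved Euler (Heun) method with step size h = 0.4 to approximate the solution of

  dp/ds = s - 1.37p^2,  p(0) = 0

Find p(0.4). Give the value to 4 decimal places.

0.0800

Heun: k1 = f(s_n, p_n); k2 = f(s_n + h, p_n + h·k1); p_{n+1} = p_n + (h/2)·(k1 + k2).
s=0.000000, p=0.000000:
  k1 = f(0.000000, 0.000000) = 0.000000
  k2 = f(0.400000, 0.000000) = 0.400000
  p ← 0.000000 + (0.4/2)·(0.000000 + 0.400000) = 0.080000
p(0.4) ≈ 0.0800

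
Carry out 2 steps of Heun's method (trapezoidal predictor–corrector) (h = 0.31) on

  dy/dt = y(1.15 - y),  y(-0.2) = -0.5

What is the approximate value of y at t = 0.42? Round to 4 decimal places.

Heun: k1 = f(t_n, y_n); k2 = f(t_n + h, y_n + h·k1); y_{n+1} = y_n + (h/2)·(k1 + k2).
t=-0.200000, y=-0.500000:
  k1 = f(-0.200000, -0.500000) = -0.825000
  k2 = f(0.110000, -0.755750) = -1.440271
  y ← -0.500000 + (0.31/2)·(-0.825000 + (-1.440271)) = -0.851117
t=0.110000, y=-0.851117:
  k1 = f(0.110000, -0.851117) = -1.703185
  k2 = f(0.420000, -1.379104) = -3.487898
  y ← -0.851117 + (0.31/2)·(-1.703185 + (-3.487898)) = -1.655735
y(0.42) ≈ -1.6557

-1.6557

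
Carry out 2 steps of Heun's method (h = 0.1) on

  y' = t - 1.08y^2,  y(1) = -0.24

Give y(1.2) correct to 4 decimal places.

-0.0254

Heun: k1 = f(t_n, y_n); k2 = f(t_n + h, y_n + h·k1); y_{n+1} = y_n + (h/2)·(k1 + k2).
t=1.000000, y=-0.240000:
  k1 = f(1.000000, -0.240000) = 0.937792
  k2 = f(1.100000, -0.146221) = 1.076909
  y ← -0.240000 + (0.1/2)·(0.937792 + 1.076909) = -0.139265
t=1.100000, y=-0.139265:
  k1 = f(1.100000, -0.139265) = 1.079054
  k2 = f(1.200000, -0.031360) = 1.198938
  y ← -0.139265 + (0.1/2)·(1.079054 + 1.198938) = -0.025365
y(1.2) ≈ -0.0254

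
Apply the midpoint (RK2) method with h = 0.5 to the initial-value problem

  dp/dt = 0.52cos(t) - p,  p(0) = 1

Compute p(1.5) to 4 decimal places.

Midpoint: k1 = f(t_n, p_n); k2 = f(t_n + h/2, p_n + (h/2)·k1); p_{n+1} = p_n + h·k2.
t=0.000000, p=1.000000:
  k1 = f(0.000000, 1.000000) = -0.480000
  k2 = f(0.250000, 0.880000) = -0.376166
  p ← 1.000000 + 0.5·(-0.376166) = 0.811917
t=0.500000, p=0.811917:
  k1 = f(0.500000, 0.811917) = -0.355574
  k2 = f(0.750000, 0.723024) = -0.342545
  p ← 0.811917 + 0.5·(-0.342545) = 0.640645
t=1.000000, p=0.640645:
  k1 = f(1.000000, 0.640645) = -0.359687
  k2 = f(1.250000, 0.550723) = -0.386755
  p ← 0.640645 + 0.5·(-0.386755) = 0.447267
p(1.5) ≈ 0.4473

0.4473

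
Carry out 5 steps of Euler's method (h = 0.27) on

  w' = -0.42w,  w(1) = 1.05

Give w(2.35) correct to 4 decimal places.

0.5752

Euler: w_{n+1} = w_n + h·f(t_n, w_n).
t=1.000000, w=1.050000: f=-0.441000 → w ← 1.050000 + 0.27·(-0.441000) = 0.930930
t=1.270000, w=0.930930: f=-0.390991 → w ← 0.930930 + 0.27·(-0.390991) = 0.825363
t=1.540000, w=0.825363: f=-0.346652 → w ← 0.825363 + 0.27·(-0.346652) = 0.731766
t=1.810000, w=0.731766: f=-0.307342 → w ← 0.731766 + 0.27·(-0.307342) = 0.648784
t=2.080000, w=0.648784: f=-0.272489 → w ← 0.648784 + 0.27·(-0.272489) = 0.575212
w(2.35) ≈ 0.5752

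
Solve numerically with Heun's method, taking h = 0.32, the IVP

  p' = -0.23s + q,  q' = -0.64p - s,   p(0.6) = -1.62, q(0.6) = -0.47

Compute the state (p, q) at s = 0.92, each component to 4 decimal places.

Heun on (p,q): k1 = f(s_n, state_n); k2 = f(s_n + h, state_n + h·k1); state_{n+1} = state_n + (h/2)·(k1 + k2).
0.600000: (-1.620000, -0.470000)
  k1 = (-0.608000, 0.436800)
  predictor → (-1.814560, -0.330224)
  k2 = (-0.541824, 0.241318)
  → (-1.803972, -0.361501)
(p(0.92), q(0.92)) ≈ (-1.8040, -0.3615)

-1.8040, -0.3615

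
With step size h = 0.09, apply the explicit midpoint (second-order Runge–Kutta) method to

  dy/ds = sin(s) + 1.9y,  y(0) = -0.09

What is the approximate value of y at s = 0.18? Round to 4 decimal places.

-0.1089

Midpoint: k1 = f(s_n, y_n); k2 = f(s_n + h/2, y_n + (h/2)·k1); y_{n+1} = y_n + h·k2.
s=0.000000, y=-0.090000:
  k1 = f(0.000000, -0.090000) = -0.171000
  k2 = f(0.045000, -0.097695) = -0.140636
  y ← -0.090000 + 0.09·(-0.140636) = -0.102657
s=0.090000, y=-0.102657:
  k1 = f(0.090000, -0.102657) = -0.105170
  k2 = f(0.135000, -0.107390) = -0.069450
  y ← -0.102657 + 0.09·(-0.069450) = -0.108908
y(0.18) ≈ -0.1089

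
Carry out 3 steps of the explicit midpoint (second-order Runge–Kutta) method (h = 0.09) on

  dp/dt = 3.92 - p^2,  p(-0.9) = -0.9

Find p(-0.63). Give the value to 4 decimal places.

Midpoint: k1 = f(t_n, p_n); k2 = f(t_n + h/2, p_n + (h/2)·k1); p_{n+1} = p_n + h·k2.
t=-0.900000, p=-0.900000:
  k1 = f(-0.900000, -0.900000) = 3.110000
  k2 = f(-0.855000, -0.760050) = 3.342324
  p ← -0.900000 + 0.09·3.342324 = -0.599191
t=-0.810000, p=-0.599191:
  k1 = f(-0.810000, -0.599191) = 3.560970
  k2 = f(-0.765000, -0.438947) = 3.727325
  p ← -0.599191 + 0.09·3.727325 = -0.263732
t=-0.720000, p=-0.263732:
  k1 = f(-0.720000, -0.263732) = 3.850446
  k2 = f(-0.675000, -0.090462) = 3.911817
  p ← -0.263732 + 0.09·3.911817 = 0.088332
p(-0.63) ≈ 0.0883

0.0883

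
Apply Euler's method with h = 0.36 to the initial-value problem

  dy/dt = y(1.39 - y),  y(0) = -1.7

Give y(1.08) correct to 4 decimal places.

-51.2703

Euler: y_{n+1} = y_n + h·f(t_n, y_n).
t=0.000000, y=-1.700000: f=-5.253000 → y ← -1.700000 + 0.36·(-5.253000) = -3.591080
t=0.360000, y=-3.591080: f=-17.887457 → y ← -3.591080 + 0.36·(-17.887457) = -10.030564
t=0.720000, y=-10.030564: f=-114.554707 → y ← -10.030564 + 0.36·(-114.554707) = -51.270259
y(1.08) ≈ -51.2703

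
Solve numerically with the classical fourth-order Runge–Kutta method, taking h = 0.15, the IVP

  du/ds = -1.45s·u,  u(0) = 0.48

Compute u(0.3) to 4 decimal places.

RK4: k1 = f(s_n, u_n); k2 = f(s_n + h/2, u_n + (h/2)·k1); k3 = f(s_n + h/2, u_n + (h/2)·k2); k4 = f(s_n + h, u_n + h·k3); u_{n+1} = u_n + (h/6)·(k1 + 2k2 + 2k3 + k4).
s=0.000000, u=0.480000:
  k1 = f(0.000000, 0.480000) = 0.000000
  k2 = f(0.075000, 0.480000) = -0.052200
  k3 = f(0.075000, 0.476085) = -0.051774
  k4 = f(0.150000, 0.472234) = -0.102711
  u ← 0.480000 + (0.15/6)·(k1 + 2k2 + 2k3 + k4) = 0.472234
s=0.150000, u=0.472234:
  k1 = f(0.150000, 0.472234) = -0.102711
  k2 = f(0.225000, 0.464530) = -0.151553
  k3 = f(0.225000, 0.460867) = -0.150358
  k4 = f(0.300000, 0.449680) = -0.195611
  u ← 0.472234 + (0.15/6)·(k1 + 2k2 + 2k3 + k4) = 0.449680
u(0.3) ≈ 0.4497

0.4497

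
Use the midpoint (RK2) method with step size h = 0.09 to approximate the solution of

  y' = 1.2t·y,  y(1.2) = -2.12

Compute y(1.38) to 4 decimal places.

-2.7973

Midpoint: k1 = f(t_n, y_n); k2 = f(t_n + h/2, y_n + (h/2)·k1); y_{n+1} = y_n + h·k2.
t=1.200000, y=-2.120000:
  k1 = f(1.200000, -2.120000) = -3.052800
  k2 = f(1.245000, -2.257376) = -3.372520
  y ← -2.120000 + 0.09·(-3.372520) = -2.423527
t=1.290000, y=-2.423527:
  k1 = f(1.290000, -2.423527) = -3.751619
  k2 = f(1.335000, -2.592350) = -4.152944
  y ← -2.423527 + 0.09·(-4.152944) = -2.797292
y(1.38) ≈ -2.7973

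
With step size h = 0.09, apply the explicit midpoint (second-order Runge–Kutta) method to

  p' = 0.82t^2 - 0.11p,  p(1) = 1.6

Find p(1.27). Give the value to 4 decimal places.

Midpoint: k1 = f(t_n, p_n); k2 = f(t_n + h/2, p_n + (h/2)·k1); p_{n+1} = p_n + h·k2.
t=1.000000, p=1.600000:
  k1 = f(1.000000, 1.600000) = 0.644000
  k2 = f(1.045000, 1.628980) = 0.716273
  p ← 1.600000 + 0.09·0.716273 = 1.664465
t=1.090000, p=1.664465:
  k1 = f(1.090000, 1.664465) = 0.791151
  k2 = f(1.135000, 1.700066) = 0.869337
  p ← 1.664465 + 0.09·0.869337 = 1.742705
t=1.180000, p=1.742705:
  k1 = f(1.180000, 1.742705) = 0.950070
  k2 = f(1.225000, 1.785458) = 1.034112
  p ← 1.742705 + 0.09·1.034112 = 1.835775
p(1.27) ≈ 1.8358

1.8358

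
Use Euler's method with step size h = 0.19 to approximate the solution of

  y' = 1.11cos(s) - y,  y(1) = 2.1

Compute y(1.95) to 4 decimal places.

0.8096

Euler: y_{n+1} = y_n + h·f(s_n, y_n).
s=1.000000, y=2.100000: f=-1.500264 → y ← 2.100000 + 0.19·(-1.500264) = 1.814950
s=1.190000, y=1.814950: f=-1.402407 → y ← 1.814950 + 0.19·(-1.402407) = 1.548492
s=1.380000, y=1.548492: f=-1.337991 → y ← 1.548492 + 0.19·(-1.337991) = 1.294274
s=1.570000, y=1.294274: f=-1.293390 → y ← 1.294274 + 0.19·(-1.293390) = 1.048530
s=1.760000, y=1.048530: f=-1.257295 → y ← 1.048530 + 0.19·(-1.257295) = 0.809644
y(1.95) ≈ 0.8096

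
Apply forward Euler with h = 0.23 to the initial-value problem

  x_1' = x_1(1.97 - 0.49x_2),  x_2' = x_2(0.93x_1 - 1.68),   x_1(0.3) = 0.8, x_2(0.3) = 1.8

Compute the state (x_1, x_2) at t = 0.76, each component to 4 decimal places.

Euler on (x_1,x_2): x_1_{n+1} = x_1_n + h·x_1', x_2_{n+1} = x_2_n + h·x_2'.
0.300000: (0.800000, 1.800000); f=(0.870400, -1.684800) → (1.000192, 1.412496)
0.530000: (1.000192, 1.412496); f=(1.278122, -1.059120) → (1.294160, 1.168898)
(x_1(0.76), x_2(0.76)) ≈ (1.2942, 1.1689)

1.2942, 1.1689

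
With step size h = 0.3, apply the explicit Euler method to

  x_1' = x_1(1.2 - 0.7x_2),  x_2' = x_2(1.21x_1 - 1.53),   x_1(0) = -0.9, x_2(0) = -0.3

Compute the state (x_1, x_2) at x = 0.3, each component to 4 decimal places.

-1.2807, -0.0643

Euler on (x_1,x_2): x_1_{n+1} = x_1_n + h·x_1', x_2_{n+1} = x_2_n + h·x_2'.
0.000000: (-0.900000, -0.300000); f=(-1.269000, 0.785700) → (-1.280700, -0.064290)
(x_1(0.3), x_2(0.3)) ≈ (-1.2807, -0.0643)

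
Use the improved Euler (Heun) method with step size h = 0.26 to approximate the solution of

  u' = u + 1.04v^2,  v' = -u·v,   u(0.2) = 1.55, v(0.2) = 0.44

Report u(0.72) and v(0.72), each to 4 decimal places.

Heun on (u,v): k1 = f(t_n, state_n); k2 = f(t_n + h, state_n + h·k1); state_{n+1} = state_n + (h/2)·(k1 + k2).
0.200000: (1.550000, 0.440000)
  k1 = (1.751344, -0.682000)
  predictor → (2.005349, 0.262680)
  k2 = (2.077110, -0.526765)
  → (2.047699, 0.282861)
0.460000: (2.047699, 0.282861)
  k1 = (2.130910, -0.579213)
  predictor → (2.601736, 0.132265)
  k2 = (2.619929, -0.344119)
  → (2.665308, 0.162827)
(u(0.72), v(0.72)) ≈ (2.6653, 0.1628)

2.6653, 0.1628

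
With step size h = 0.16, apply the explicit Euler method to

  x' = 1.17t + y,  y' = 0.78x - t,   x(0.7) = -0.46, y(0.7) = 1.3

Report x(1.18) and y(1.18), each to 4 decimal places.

Euler on (x,y): x_{n+1} = x_n + h·x', y_{n+1} = y_n + h·y'.
0.700000: (-0.460000, 1.300000); f=(2.119000, -1.058800) → (-0.120960, 1.130592)
0.860000: (-0.120960, 1.130592); f=(2.136792, -0.954349) → (0.220927, 0.977896)
1.020000: (0.220927, 0.977896); f=(2.171296, -0.847677) → (0.568334, 0.842268)
(x(1.18), y(1.18)) ≈ (0.5683, 0.8423)

0.5683, 0.8423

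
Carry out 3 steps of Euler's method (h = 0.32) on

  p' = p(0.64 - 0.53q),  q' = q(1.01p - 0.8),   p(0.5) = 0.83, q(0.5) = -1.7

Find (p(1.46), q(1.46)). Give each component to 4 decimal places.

Euler on (p,q): p_{n+1} = p_n + h·p', q_{n+1} = q_n + h·q'.
0.500000: (0.830000, -1.700000); f=(1.279030, -0.065110) → (1.239290, -1.720835)
0.820000: (1.239290, -1.720835); f=(1.923430, -0.777271) → (1.854787, -1.969562)
1.140000: (1.854787, -1.969562); f=(3.123217, -2.114000) → (2.854217, -2.646042)
(p(1.46), q(1.46)) ≈ (2.8542, -2.6460)

2.8542, -2.6460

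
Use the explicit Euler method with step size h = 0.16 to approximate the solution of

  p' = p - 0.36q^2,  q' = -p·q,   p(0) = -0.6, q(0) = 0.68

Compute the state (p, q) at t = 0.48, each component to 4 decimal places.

-1.0493, 0.9472

Euler on (p,q): p_{n+1} = p_n + h·p', q_{n+1} = q_n + h·q'.
0.000000: (-0.600000, 0.680000); f=(-0.766464, 0.408000) → (-0.722634, 0.745280)
0.160000: (-0.722634, 0.745280); f=(-0.922593, 0.538565) → (-0.870249, 0.831450)
0.320000: (-0.870249, 0.831450); f=(-1.119121, 0.723569) → (-1.049309, 0.947221)
(p(0.48), q(0.48)) ≈ (-1.0493, 0.9472)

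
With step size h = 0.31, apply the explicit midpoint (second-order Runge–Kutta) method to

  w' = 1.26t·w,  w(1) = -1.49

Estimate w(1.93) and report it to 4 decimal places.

Midpoint: k1 = f(t_n, w_n); k2 = f(t_n + h/2, w_n + (h/2)·k1); w_{n+1} = w_n + h·k2.
t=1.000000, w=-1.490000:
  k1 = f(1.000000, -1.490000) = -1.877400
  k2 = f(1.155000, -1.780997) = -2.591885
  w ← -1.490000 + 0.31·(-2.591885) = -2.293484
t=1.310000, w=-2.293484:
  k1 = f(1.310000, -2.293484) = -3.785625
  k2 = f(1.465000, -2.880256) = -5.316665
  w ← -2.293484 + 0.31·(-5.316665) = -3.941650
t=1.620000, w=-3.941650:
  k1 = f(1.620000, -3.941650) = -8.045697
  k2 = f(1.775000, -5.188734) = -11.604602
  w ← -3.941650 + 0.31·(-11.604602) = -7.539077
w(1.93) ≈ -7.5391

-7.5391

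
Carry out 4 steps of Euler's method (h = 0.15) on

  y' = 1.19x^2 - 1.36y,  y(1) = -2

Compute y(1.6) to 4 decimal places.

Euler: y_{n+1} = y_n + h·f(x_n, y_n).
x=1.000000, y=-2.000000: f=3.910000 → y ← -2.000000 + 0.15·3.910000 = -1.413500
x=1.150000, y=-1.413500: f=3.496135 → y ← -1.413500 + 0.15·3.496135 = -0.889080
x=1.300000, y=-0.889080: f=3.220248 → y ← -0.889080 + 0.15·3.220248 = -0.406042
x=1.450000, y=-0.406042: f=3.054193 → y ← -0.406042 + 0.15·3.054193 = 0.052086
y(1.6) ≈ 0.0521

0.0521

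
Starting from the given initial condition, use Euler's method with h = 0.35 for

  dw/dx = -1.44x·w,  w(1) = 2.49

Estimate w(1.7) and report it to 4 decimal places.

0.3947

Euler: w_{n+1} = w_n + h·f(x_n, w_n).
x=1.000000, w=2.490000: f=-3.585600 → w ← 2.490000 + 0.35·(-3.585600) = 1.235040
x=1.350000, w=1.235040: f=-2.400918 → w ← 1.235040 + 0.35·(-2.400918) = 0.394719
w(1.7) ≈ 0.3947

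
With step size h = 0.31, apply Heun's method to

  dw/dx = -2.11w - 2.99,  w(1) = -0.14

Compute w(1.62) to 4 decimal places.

Heun: k1 = f(x_n, w_n); k2 = f(x_n + h, w_n + h·k1); w_{n+1} = w_n + (h/2)·(k1 + k2).
x=1.000000, w=-0.140000:
  k1 = f(1.000000, -0.140000) = -2.694600
  k2 = f(1.310000, -0.975326) = -0.932062
  w ← -0.140000 + (0.31/2)·(-2.694600 + (-0.932062)) = -0.702133
x=1.310000, w=-0.702133:
  k1 = f(1.310000, -0.702133) = -1.508500
  k2 = f(1.620000, -1.169768) = -0.521790
  w ← -0.702133 + (0.31/2)·(-1.508500 + (-0.521790)) = -1.016828
w(1.62) ≈ -1.0168

-1.0168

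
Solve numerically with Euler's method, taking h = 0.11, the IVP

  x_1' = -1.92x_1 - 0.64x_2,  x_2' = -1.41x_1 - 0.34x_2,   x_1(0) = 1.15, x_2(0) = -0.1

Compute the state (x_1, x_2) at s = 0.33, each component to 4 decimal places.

0.6126, -0.5058

Euler on (x_1,x_2): x_1_{n+1} = x_1_n + h·x_1', x_2_{n+1} = x_2_n + h·x_2'.
0.000000: (1.150000, -0.100000); f=(-2.144000, -1.587500) → (0.914160, -0.274625)
0.110000: (0.914160, -0.274625); f=(-1.579427, -1.195593) → (0.740423, -0.406140)
0.220000: (0.740423, -0.406140); f=(-1.161682, -0.905909) → (0.612638, -0.505790)
(x_1(0.33), x_2(0.33)) ≈ (0.6126, -0.5058)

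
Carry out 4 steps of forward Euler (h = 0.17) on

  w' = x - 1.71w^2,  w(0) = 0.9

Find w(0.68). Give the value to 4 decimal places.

Euler: w_{n+1} = w_n + h·f(x_n, w_n).
x=0.000000, w=0.900000: f=-1.385100 → w ← 0.900000 + 0.17·(-1.385100) = 0.664533
x=0.170000, w=0.664533: f=-0.585143 → w ← 0.664533 + 0.17·(-0.585143) = 0.565059
x=0.340000, w=0.565059: f=-0.205988 → w ← 0.565059 + 0.17·(-0.205988) = 0.530041
x=0.510000, w=0.530041: f=0.029587 → w ← 0.530041 + 0.17·0.029587 = 0.535071
w(0.68) ≈ 0.5351

0.5351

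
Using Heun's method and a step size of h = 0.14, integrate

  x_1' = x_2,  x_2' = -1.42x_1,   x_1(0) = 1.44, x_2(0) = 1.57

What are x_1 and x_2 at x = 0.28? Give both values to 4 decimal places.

Heun on (x_1,x_2): k1 = f(x_n, state_n); k2 = f(x_n + h, state_n + h·k1); state_{n+1} = state_n + (h/2)·(k1 + k2).
0.000000: (1.440000, 1.570000)
  k1 = (1.570000, -2.044800)
  predictor → (1.659800, 1.283728)
  k2 = (1.283728, -2.356916)
  → (1.639761, 1.261880)
0.140000: (1.639761, 1.261880)
  k1 = (1.261880, -2.328461)
  predictor → (1.816424, 0.935895)
  k2 = (0.935895, -2.579322)
  → (1.793605, 0.918335)
(x_1(0.28), x_2(0.28)) ≈ (1.7936, 0.9183)

1.7936, 0.9183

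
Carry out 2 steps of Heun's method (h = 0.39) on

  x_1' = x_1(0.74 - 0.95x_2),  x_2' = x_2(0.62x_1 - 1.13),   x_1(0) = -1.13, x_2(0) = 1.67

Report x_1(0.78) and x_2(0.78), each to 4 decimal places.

Heun on (x_1,x_2): k1 = f(s_n, state_n); k2 = f(s_n + h, state_n + h·k1); state_{n+1} = state_n + (h/2)·(k1 + k2).
0.000000: (-1.130000, 1.670000)
  k1 = (0.956545, -3.057102)
  predictor → (-0.756947, 0.477730)
  k2 = (-0.216605, -0.764037)
  → (-0.985712, 0.924878)
0.390000: (-0.985712, 0.924878)
  k1 = (0.136653, -1.610343)
  predictor → (-0.932417, 0.296844)
  k2 = (-0.427045, -0.507039)
  → (-1.042338, 0.511988)
(x_1(0.78), x_2(0.78)) ≈ (-1.0423, 0.5120)

-1.0423, 0.5120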